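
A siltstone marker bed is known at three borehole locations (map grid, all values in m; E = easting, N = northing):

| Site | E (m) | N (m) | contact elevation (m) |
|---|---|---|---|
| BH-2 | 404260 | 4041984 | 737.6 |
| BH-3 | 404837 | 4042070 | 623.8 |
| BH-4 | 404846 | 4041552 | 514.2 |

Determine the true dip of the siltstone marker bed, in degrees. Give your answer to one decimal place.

Let the plane be z = a·E + b·N + c.
BH-3−BH-2: 577a + 86b = −113.8;  BH-4−BH-2: 586a − 432b = −223.4.
Solving gives a = −0.22817, b = 0.20762.
Gradient magnitude |∇z| = √(a² + b²) = √(0.05206 + 0.04311) = 0.30849.
True dip = arctan(0.30849) = 17.1°, dipping toward SE (azimuth ≈ 132°).

17.1°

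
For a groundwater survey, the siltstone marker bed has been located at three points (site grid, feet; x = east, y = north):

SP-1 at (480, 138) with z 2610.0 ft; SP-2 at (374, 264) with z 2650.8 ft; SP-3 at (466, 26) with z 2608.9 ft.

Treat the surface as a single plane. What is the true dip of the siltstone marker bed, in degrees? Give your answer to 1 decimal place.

18.2°

Two edge vectors: SP-1→SP-2 = (-106, 126, 40.8), SP-1→SP-3 = (-14, -112, -1.1).
Normal n = (SP-1→SP-2) × (SP-1→SP-3) = (4431, -687.8, 13636).
So ∂z/∂x = −n_x/n_z = −0.32495 and ∂z/∂y = −n_y/n_z = 0.05044.
Gradient magnitude |∇z| = √(a² + b²) = √(0.10559 + 0.00254) = 0.32884.
True dip = arctan(0.32884) = 18.2°, dipping toward E (azimuth ≈ 099°).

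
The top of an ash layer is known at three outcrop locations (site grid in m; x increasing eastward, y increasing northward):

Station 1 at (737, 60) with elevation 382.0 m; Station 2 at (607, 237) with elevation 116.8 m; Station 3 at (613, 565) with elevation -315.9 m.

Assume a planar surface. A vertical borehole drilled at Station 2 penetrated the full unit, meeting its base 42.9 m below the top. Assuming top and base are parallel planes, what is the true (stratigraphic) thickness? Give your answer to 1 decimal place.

Let the plane be z = a·x + b·y + c.
Station 2−Station 1: −130a + 177b = −265.2;  Station 3−Station 1: −124a + 505b = −697.9.
Solving gives a = 0.23792, b = −1.32356.
|∇z| = √(a²+b²) = 1.34477, so dip δ = arctan(1.34477) = 53.36°.
True thickness = vertical thickness × cos δ = 42.9 × cos 53.36° = 25.6 m.

25.6 m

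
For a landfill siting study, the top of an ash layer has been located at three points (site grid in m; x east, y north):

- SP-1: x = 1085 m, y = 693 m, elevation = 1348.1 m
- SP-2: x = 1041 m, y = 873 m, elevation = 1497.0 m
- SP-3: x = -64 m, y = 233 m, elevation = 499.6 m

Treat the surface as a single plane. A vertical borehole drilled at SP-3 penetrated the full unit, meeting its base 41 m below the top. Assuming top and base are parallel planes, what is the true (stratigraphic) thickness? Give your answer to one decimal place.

Let the plane be z = a·x + b·y + c.
SP-2−SP-1: −44a + 180b = 148.9;  SP-3−SP-1: −1149a − 460b = −848.5.
Solving gives a = 0.37099, b = 0.91791.
|∇z| = √(a²+b²) = 0.99004, so dip δ = arctan(0.99004) = 44.71°.
True thickness = vertical thickness × cos δ = 41 × cos 44.71° = 29.1 m.

29.1 m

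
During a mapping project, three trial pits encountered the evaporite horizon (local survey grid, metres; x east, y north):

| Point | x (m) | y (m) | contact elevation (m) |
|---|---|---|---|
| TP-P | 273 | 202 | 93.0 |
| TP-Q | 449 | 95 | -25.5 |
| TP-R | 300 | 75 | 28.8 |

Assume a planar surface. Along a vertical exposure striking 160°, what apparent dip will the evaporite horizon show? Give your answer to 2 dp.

Two edge vectors: TP-P→TP-Q = (176, -107, -118.5), TP-P→TP-R = (27, -127, -64.2).
Normal n = (TP-P→TP-Q) × (TP-P→TP-R) = (-8180.1, 8099.7, -19463).
So ∂z/∂x = −n_x/n_z = −0.42029 and ∂z/∂y = −n_y/n_z = 0.41616.
Unit vector along 160° is (sin 160°, cos 160°) = (0.3420, -0.9397).
Slope in that direction = a·(0.3420) + b·(-0.9397) = −0.53481.
Apparent dip = arctan|0.53481| = 28.14° (true dip is 30.6°, so apparent ≤ true as expected).

28.14°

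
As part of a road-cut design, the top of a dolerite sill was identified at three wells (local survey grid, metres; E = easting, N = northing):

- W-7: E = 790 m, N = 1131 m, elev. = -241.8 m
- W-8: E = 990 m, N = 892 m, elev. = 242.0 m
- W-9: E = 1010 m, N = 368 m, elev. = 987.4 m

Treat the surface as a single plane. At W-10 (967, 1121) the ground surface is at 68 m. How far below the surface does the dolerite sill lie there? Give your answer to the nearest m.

163 m

Let the plane be z = a·E + b·N + c.
W-8−W-7: 200a − 239b = 483.8;  W-9−W-7: 220a − 763b = 1229.2.
Solving gives a = 0.75346, b = −1.39376.
Then c = -241.8 − a·790 − b·1131 = 739.31.
At (967, 1121): z_contact = 728.6 − 1562.4 + 739.31 = -94.5 m.
Depth below ground = 68 − (-94.5) = 163 m.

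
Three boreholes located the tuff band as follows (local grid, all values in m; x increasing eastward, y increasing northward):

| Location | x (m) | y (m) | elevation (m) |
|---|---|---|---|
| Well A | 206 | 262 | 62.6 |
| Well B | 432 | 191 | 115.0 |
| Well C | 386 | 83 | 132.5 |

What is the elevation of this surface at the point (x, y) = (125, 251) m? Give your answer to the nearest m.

52 m

Let the plane be z = a·x + b·y + c.
Well B−Well A: 226a − 71b = 52.4;  Well C−Well A: 180a − 179b = 69.9.
Solving gives a = 0.15960, b = −0.23001.
Then c = 62.6 − a·206 − b·262 = 89.99.
At (125, 251): z = 19.9 − 57.7 + 89.99 = 52.2 m.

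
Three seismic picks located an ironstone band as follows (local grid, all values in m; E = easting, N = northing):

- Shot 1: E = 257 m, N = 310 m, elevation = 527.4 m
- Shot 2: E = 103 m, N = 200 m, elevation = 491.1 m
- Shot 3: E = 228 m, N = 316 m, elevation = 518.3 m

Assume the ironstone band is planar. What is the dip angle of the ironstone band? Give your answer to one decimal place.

Two edge vectors: Shot 1→Shot 2 = (-154, -110, -36.3), Shot 1→Shot 3 = (-29, 6, -9.1).
Normal n = (Shot 1→Shot 2) × (Shot 1→Shot 3) = (1218.8, -348.7, -4114).
So ∂z/∂E = −n_x/n_z = 0.29626 and ∂z/∂N = −n_y/n_z = −0.08476.
Gradient magnitude |∇z| = √(a² + b²) = √(0.08777 + 0.00718) = 0.30814.
True dip = arctan(0.30814) = 17.1°, dipping toward WNW (azimuth ≈ 286°).

17.1°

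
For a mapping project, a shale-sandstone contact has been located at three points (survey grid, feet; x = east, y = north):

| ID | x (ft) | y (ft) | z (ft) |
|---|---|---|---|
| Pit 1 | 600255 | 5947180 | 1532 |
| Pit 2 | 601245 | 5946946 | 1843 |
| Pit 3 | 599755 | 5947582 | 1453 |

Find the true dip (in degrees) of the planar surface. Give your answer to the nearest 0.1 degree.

25.1°

Two edge vectors: Pit 1→Pit 2 = (990, -234, 311), Pit 1→Pit 3 = (-500, 402, -79).
Normal n = (Pit 1→Pit 2) × (Pit 1→Pit 3) = (-106536, -77290, 280980).
So ∂z/∂x = −n_x/n_z = 0.37916 and ∂z/∂y = −n_y/n_z = 0.27507.
Gradient magnitude |∇z| = √(a² + b²) = √(0.14376 + 0.07567) = 0.46843.
True dip = arctan(0.46843) = 25.1°, dipping toward SW (azimuth ≈ 234°).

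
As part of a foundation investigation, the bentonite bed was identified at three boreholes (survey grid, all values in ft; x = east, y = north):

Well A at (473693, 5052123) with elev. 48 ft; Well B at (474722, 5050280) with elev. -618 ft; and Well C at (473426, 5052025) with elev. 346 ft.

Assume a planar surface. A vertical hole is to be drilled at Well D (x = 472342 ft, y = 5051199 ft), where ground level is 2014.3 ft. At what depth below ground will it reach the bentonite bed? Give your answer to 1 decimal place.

365.4 ft

Two edge vectors: Well A→Well B = (1029, -1843, -666), Well A→Well C = (-267, -98, 298).
Normal n = (Well A→Well B) × (Well A→Well C) = (-614482, -128820, -592923).
So ∂z/∂x = −n_x/n_z = −1.036360539 and ∂z/∂y = −n_y/n_z = −0.217262613.
Intercept c from Well A: 48 + 490916.73 + 1097637.44 = 1588602.17.
At (472342, 5051199): z_contact = −489516.61 − 1097436.69 + 1588602.17 = 1648.87 ft.
Depth below ground = 2014.3 − 1648.87 = 365.4 ft.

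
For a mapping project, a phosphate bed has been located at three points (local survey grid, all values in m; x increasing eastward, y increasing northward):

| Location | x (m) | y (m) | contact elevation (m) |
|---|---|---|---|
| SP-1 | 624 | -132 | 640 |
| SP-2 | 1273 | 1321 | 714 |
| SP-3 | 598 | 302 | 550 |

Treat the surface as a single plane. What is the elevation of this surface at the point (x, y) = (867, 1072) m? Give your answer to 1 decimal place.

Let the plane be z = a·x + b·y + c.
SP-2−SP-1: 649a + 1453b = 74;  SP-3−SP-1: −26a + 434b = −90.
Solving gives a = 0.509905, b = −0.176826.
Then c = 640 − a·624 − b·-132 = 298.48.
At (867, 1072): z = 442.1 − 189.6 + 298.48 = 551.0 m.

551.0 m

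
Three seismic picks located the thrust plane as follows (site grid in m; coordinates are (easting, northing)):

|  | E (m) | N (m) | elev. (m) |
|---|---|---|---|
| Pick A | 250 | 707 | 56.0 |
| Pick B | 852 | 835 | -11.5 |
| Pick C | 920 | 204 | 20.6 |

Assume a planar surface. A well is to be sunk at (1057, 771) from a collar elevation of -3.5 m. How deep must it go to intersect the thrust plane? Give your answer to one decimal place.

24.4 m

Let the plane be z = a·E + b·N + c.
Pick B−Pick A: 602a + 128b = −67.5;  Pick C−Pick A: 670a − 503b = −35.4.
Solving gives a = −0.099040, b = −0.061545.
Then c = 56 − a·250 − b·707 = 124.27.
At (1057, 771): z_contact = −104.69 − 47.45 + 124.27 = -27.86 m.
Depth below ground = -3.5 − (-27.86) = 24.4 m.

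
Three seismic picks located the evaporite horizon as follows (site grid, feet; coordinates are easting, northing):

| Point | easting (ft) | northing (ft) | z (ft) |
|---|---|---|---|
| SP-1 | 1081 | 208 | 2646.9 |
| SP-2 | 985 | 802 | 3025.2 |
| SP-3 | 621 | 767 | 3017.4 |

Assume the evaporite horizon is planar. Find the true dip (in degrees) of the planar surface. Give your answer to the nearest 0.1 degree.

Let the plane be z = a·easting + b·northing + c.
SP-2−SP-1: −96a + 594b = 378.3;  SP-3−SP-1: −460a + 559b = 370.5.
Solving gives a = −0.03920, b = 0.63053.
Gradient magnitude |∇z| = √(a² + b²) = √(0.00154 + 0.39757) = 0.63175.
True dip = arctan(0.63175) = 32.3°, dipping toward S (azimuth ≈ 176°).

32.3°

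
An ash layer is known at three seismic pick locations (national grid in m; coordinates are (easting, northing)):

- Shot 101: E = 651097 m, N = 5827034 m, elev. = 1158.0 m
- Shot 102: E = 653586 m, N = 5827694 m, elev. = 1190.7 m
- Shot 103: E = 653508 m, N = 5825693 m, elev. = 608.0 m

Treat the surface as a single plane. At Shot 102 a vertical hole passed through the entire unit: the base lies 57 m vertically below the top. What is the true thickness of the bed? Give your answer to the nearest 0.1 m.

54.6 m

Let the plane be z = a·E + b·N + c.
Shot 102−Shot 101: 2489a + 660b = 32.7;  Shot 103−Shot 101: 2411a − 1341b = −550.
Solving gives a = −0.06475, b = 0.29373.
|∇z| = √(a²+b²) = 0.30078, so dip δ = arctan(0.30078) = 16.74°.
True thickness = vertical thickness × cos δ = 57 × cos 16.74° = 54.6 m.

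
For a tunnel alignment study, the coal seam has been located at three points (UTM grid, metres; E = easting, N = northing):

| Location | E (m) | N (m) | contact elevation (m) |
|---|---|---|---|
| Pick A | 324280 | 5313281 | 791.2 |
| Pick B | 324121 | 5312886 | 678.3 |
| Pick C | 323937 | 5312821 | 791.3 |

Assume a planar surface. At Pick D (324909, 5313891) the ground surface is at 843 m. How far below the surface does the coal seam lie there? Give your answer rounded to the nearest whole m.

Let the plane be z = a·E + b·N + c.
Pick B−Pick A: −159a − 395b = −112.9;  Pick C−Pick A: −343a − 460b = 0.1.
Solving gives a = −0.83364344, b = 0.62139065.
Then c = 791.2 − a·324280 − b·5313281 = −3030498.03.
At (324909, 5313891): z_contact = −270858.3 + 3302002.2 − 3030498.03 = 645.9 m.
Depth below ground = 843 − 645.9 = 197 m.

197 m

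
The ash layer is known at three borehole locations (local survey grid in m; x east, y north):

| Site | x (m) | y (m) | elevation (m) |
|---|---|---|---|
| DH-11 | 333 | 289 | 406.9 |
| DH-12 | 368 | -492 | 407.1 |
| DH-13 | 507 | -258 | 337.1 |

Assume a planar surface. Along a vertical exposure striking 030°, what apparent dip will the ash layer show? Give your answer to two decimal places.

Let the plane be z = a·x + b·y + c.
DH-12−DH-11: 35a − 781b = 0.2;  DH-13−DH-11: 174a − 547b = −69.8.
Solving gives a = −0.46787, b = −0.02122.
Unit vector along 030° is (sin 30°, cos 30°) = (0.5000, 0.8660).
Slope in that direction = a·(0.5000) + b·(0.8660) = −0.25231.
Apparent dip = arctan|0.25231| = 14.16° (true dip is 25.1°, so apparent ≤ true as expected).

14.16°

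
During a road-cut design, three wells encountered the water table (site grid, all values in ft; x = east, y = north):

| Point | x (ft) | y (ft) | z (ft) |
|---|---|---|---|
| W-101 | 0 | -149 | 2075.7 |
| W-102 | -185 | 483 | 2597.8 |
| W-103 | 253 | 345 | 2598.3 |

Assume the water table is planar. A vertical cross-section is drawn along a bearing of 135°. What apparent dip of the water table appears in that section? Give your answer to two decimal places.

Let the plane be z = a·x + b·y + c.
W-102−W-101: −185a + 632b = 522.1;  W-103−W-101: 253a + 494b = 522.6.
Solving gives a = 0.28798, b = 0.91041.
Unit vector along 135° is (sin 135°, cos 135°) = (0.7071, -0.7071).
Slope in that direction = a·(0.7071) + b·(-0.7071) = −0.44012.
Apparent dip = arctan|0.44012| = 23.76° (true dip is 43.7°, so apparent ≤ true as expected).

23.76°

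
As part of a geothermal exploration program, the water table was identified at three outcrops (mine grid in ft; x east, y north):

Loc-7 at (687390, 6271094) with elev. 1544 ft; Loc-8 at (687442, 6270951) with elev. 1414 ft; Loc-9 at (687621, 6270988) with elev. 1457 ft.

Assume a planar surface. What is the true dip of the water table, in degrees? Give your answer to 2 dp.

Two edge vectors: Loc-7→Loc-8 = (52, -143, -130), Loc-7→Loc-9 = (231, -106, -87).
Normal n = (Loc-7→Loc-8) × (Loc-7→Loc-9) = (-1339, -25506, 27521).
So ∂z/∂x = −n_x/n_z = 0.04865 and ∂z/∂y = −n_y/n_z = 0.92678.
Gradient magnitude |∇z| = √(a² + b²) = √(0.00237 + 0.85893) = 0.92806.
True dip = arctan(0.92806) = 42.86°, dipping toward S (azimuth ≈ 183°).

42.86°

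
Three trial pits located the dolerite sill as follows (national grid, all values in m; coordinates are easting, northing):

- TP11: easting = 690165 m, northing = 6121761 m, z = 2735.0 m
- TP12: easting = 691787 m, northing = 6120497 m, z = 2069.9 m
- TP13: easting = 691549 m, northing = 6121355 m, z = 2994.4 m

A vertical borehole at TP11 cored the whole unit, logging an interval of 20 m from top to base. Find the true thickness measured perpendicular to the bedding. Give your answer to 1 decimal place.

11.9 m

Two edge vectors: TP11→TP12 = (1622, -1264, -665.1), TP11→TP13 = (1384, -406, 259.4).
Normal n = (TP11→TP12) × (TP11→TP13) = (-597912.2, -1341245.2, 1090844).
So ∂z/∂easting = −n_x/n_z = 0.54812 and ∂z/∂northing = −n_y/n_z = 1.22955.
|∇z| = √(a²+b²) = 1.34619, so dip δ = arctan(1.34619) = 53.39°.
True thickness = vertical thickness × cos δ = 20 × cos 53.39° = 11.9 m.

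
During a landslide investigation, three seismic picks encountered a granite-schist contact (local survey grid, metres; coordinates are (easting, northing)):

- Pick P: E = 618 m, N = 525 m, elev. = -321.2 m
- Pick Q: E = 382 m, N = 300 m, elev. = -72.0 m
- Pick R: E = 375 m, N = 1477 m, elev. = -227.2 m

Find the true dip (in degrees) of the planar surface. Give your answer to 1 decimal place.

43.1°

Let the plane be z = a·E + b·N + c.
Pick Q−Pick P: −236a − 225b = 249.2;  Pick R−Pick P: −243a + 952b = 94.
Solving gives a = −0.92497, b = −0.13736.
Gradient magnitude |∇z| = √(a² + b²) = √(0.85557 + 0.01887) = 0.93512.
True dip = arctan(0.93512) = 43.1°, dipping toward E (azimuth ≈ 082°).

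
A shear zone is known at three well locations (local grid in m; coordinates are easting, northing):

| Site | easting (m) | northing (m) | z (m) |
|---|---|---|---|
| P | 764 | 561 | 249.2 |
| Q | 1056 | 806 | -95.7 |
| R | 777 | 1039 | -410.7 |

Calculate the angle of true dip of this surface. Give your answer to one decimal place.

54.1°

Two edge vectors: P→Q = (292, 245, -344.9), P→R = (13, 478, -659.9).
Normal n = (P→Q) × (P→R) = (3186.7, 188207.1, 136391).
So ∂z/∂easting = −n_x/n_z = −0.02336 and ∂z/∂northing = −n_y/n_z = −1.37991.
Gradient magnitude |∇z| = √(a² + b²) = √(0.00055 + 1.90415) = 1.38011.
True dip = arctan(1.38011) = 54.1°, dipping toward N (azimuth ≈ 001°).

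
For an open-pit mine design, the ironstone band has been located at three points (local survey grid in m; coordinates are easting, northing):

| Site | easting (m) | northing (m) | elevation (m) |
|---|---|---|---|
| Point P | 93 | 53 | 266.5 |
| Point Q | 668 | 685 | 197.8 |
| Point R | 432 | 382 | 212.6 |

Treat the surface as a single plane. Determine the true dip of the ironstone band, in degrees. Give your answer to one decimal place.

28.8°

Let the plane be z = a·easting + b·northing + c.
Point Q−Point P: 575a + 632b = −68.7;  Point R−Point P: 339a + 329b = −53.9.
Solving gives a = −0.45717, b = 0.30723.
Gradient magnitude |∇z| = √(a² + b²) = √(0.20900 + 0.09439) = 0.55081.
True dip = arctan(0.55081) = 28.8°, dipping toward SE (azimuth ≈ 124°).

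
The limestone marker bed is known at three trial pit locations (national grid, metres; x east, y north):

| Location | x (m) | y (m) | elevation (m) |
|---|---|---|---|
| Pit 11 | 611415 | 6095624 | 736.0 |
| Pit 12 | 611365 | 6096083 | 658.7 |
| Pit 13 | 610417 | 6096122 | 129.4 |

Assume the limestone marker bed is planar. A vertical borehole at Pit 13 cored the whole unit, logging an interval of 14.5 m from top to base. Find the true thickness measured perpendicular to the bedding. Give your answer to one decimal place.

Let the plane be z = a·x + b·y + c.
Pit 12−Pit 11: −50a + 459b = −77.3;  Pit 13−Pit 11: −998a + 498b = −606.6.
Solving gives a = 0.55389, b = −0.10807.
|∇z| = √(a²+b²) = 0.56433, so dip δ = arctan(0.56433) = 29.44°.
True thickness = vertical thickness × cos δ = 14.5 × cos 29.44° = 12.6 m.

12.6 m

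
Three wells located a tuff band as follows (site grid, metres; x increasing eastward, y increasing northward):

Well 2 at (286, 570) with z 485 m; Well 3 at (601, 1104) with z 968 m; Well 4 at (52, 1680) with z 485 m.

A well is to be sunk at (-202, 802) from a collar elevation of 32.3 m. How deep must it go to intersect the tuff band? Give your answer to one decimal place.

Let the plane be z = a·x + b·y + c.
Well 3−Well 2: 315a + 534b = 483;  Well 4−Well 2: −234a + 1110b = 0.
Solving gives a = 1.129632, b = 0.238139.
Then c = 485 − a·286 − b·570 = 26.19.
At (-202, 802): z_contact = −228.19 + 190.99 + 26.19 = -11.01 m.
Depth below ground = 32.3 − (-11.01) = 43.3 m.

43.3 m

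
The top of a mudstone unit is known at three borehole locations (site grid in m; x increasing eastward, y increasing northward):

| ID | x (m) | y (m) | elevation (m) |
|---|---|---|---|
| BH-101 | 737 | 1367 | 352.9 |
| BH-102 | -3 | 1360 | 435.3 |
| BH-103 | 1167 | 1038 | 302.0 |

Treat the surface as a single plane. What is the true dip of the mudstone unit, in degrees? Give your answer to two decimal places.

6.38°

Two edge vectors: BH-101→BH-102 = (-740, -7, 82.4), BH-101→BH-103 = (430, -329, -50.9).
Normal n = (BH-101→BH-102) × (BH-101→BH-103) = (27465.9, -2234, 246470).
So ∂z/∂x = −n_x/n_z = −0.11144 and ∂z/∂y = −n_y/n_z = 0.00906.
Gradient magnitude |∇z| = √(a² + b²) = √(0.01242 + 0.00008) = 0.11181.
True dip = arctan(0.11181) = 6.38°, dipping toward E (azimuth ≈ 095°).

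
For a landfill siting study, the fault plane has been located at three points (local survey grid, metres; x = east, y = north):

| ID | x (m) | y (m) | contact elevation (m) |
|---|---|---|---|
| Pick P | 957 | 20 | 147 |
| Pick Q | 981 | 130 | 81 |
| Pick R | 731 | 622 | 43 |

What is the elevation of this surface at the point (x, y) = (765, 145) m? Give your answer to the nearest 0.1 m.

229.8 m

Two edge vectors: Pick P→Pick Q = (24, 110, -66), Pick P→Pick R = (-226, 602, -104).
Normal n = (Pick P→Pick Q) × (Pick P→Pick R) = (28292, 17412, 39308).
So ∂z/∂x = −n_x/n_z = −0.71975 and ∂z/∂y = −n_y/n_z = −0.44296.
Intercept c from Pick P: 147 + 688.80 + 8.86 = 844.66.
At (765, 145): z = −550.6 − 64.2 + 844.66 = 229.8 m.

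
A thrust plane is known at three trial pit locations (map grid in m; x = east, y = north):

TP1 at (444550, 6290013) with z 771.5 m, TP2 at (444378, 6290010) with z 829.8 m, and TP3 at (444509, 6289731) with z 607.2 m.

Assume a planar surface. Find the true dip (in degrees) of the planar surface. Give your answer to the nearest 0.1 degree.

35.9°

Let the plane be z = a·x + b·y + c.
TP2−TP1: −172a − 3b = 58.3;  TP3−TP1: −41a − 282b = −164.3.
Solving gives a = −0.35000, b = 0.63351.
Gradient magnitude |∇z| = √(a² + b²) = √(0.12250 + 0.40134) = 0.72377.
True dip = arctan(0.72377) = 35.9°, dipping toward SSE (azimuth ≈ 151°).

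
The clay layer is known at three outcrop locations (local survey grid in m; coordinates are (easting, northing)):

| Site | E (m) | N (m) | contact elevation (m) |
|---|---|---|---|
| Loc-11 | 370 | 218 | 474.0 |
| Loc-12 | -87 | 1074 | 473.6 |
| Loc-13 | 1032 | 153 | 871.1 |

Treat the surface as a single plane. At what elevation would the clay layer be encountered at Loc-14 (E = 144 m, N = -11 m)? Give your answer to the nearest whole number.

Two edge vectors: Loc-11→Loc-12 = (-457, 856, -0.4), Loc-11→Loc-13 = (662, -65, 397.1).
Normal n = (Loc-11→Loc-12) × (Loc-11→Loc-13) = (339891.6, 181209.9, -536967).
So ∂z/∂E = −n_x/n_z = 0.63298 and ∂z/∂N = −n_y/n_z = 0.33747.
Intercept c from Loc-11: 474 − 234.20 − 73.57 = 166.23.
At (144, -11): z = 91.1 − 3.7 + 166.23 = 253.7 m.

254 m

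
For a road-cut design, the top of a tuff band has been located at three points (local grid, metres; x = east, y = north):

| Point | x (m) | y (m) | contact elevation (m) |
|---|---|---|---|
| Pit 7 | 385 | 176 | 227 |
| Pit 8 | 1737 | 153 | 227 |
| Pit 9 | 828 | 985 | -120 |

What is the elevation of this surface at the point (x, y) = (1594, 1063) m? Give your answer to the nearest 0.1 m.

Let the plane be z = a·x + b·y + c.
Pit 8−Pit 7: 1352a − 23b = 0;  Pit 9−Pit 7: 443a + 809b = −347.
Solving gives a = −0.007229, b = −0.424966.
Then c = 227 − a·385 − b·176 = 304.58.
At (1594, 1063): z = −11.5 − 451.7 + 304.58 = -158.7 m.

-158.7 m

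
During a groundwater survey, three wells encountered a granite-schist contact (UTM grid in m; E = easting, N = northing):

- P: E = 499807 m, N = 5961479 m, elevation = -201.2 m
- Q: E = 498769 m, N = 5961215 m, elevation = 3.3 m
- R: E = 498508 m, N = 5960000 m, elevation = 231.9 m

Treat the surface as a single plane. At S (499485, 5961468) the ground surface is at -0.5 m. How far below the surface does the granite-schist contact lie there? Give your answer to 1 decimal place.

148.2 m

Two edge vectors: P→Q = (-1038, -264, 204.5), P→R = (-1299, -1479, 433.1).
Normal n = (P→Q) × (P→R) = (188117.1, 183912.3, 1192266).
So ∂z/∂E = −n_x/n_z = −0.157781150 and ∂z/∂N = −n_y/n_z = −0.154254420.
Intercept c from P: -201.2 + 78860.12 + 919584.48 = 998243.41.
At (499485, 5961468): z_contact = −78809.32 − 919582.79 + 998243.41 = -148.70 m.
Depth below ground = -0.5 − (-148.70) = 148.2 m.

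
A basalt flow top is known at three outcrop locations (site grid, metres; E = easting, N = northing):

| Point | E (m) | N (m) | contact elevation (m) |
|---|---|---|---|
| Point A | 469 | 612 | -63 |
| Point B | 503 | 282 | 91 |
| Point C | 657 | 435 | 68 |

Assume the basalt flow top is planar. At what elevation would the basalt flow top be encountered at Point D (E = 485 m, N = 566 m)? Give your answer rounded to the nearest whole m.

Let the plane be z = a·E + b·N + c.
Point B−Point A: 34a − 330b = 154;  Point C−Point A: 188a − 177b = 131.
Solving gives a = 0.28510, b = −0.43729.
Then c = -63 − a·469 − b·612 = 70.91.
At (485, 566): z = 138.3 − 247.5 + 70.91 = -38.3 m.

-38 m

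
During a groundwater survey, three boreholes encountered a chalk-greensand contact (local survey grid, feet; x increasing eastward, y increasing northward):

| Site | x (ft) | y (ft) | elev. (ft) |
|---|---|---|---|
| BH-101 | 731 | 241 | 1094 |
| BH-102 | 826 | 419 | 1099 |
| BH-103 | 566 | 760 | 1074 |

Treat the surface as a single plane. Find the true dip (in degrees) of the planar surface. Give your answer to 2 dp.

Two edge vectors: BH-101→BH-102 = (95, 178, 5), BH-101→BH-103 = (-165, 519, -20).
Normal n = (BH-101→BH-102) × (BH-101→BH-103) = (-6155, 1075, 78675).
So ∂z/∂x = −n_x/n_z = 0.07823 and ∂z/∂y = −n_y/n_z = −0.01366.
Gradient magnitude |∇z| = √(a² + b²) = √(0.00612 + 0.00019) = 0.07942.
True dip = arctan(0.07942) = 4.54°, dipping toward W (azimuth ≈ 280°).

4.54°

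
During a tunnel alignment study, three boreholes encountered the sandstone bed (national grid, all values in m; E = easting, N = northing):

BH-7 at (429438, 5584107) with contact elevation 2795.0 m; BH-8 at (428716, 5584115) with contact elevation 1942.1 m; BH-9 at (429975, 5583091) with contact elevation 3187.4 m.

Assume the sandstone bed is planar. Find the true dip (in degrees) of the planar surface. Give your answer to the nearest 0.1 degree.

50.4°

Two edge vectors: BH-7→BH-8 = (-722, 8, -852.9), BH-7→BH-9 = (537, -1016, 392.4).
Normal n = (BH-7→BH-8) × (BH-7→BH-9) = (-863407.2, -174694.5, 729256).
So ∂z/∂E = −n_x/n_z = 1.18396 and ∂z/∂N = −n_y/n_z = 0.23955.
Gradient magnitude |∇z| = √(a² + b²) = √(1.40175 + 0.05739) = 1.20795.
True dip = arctan(1.20795) = 50.4°, dipping toward WSW (azimuth ≈ 259°).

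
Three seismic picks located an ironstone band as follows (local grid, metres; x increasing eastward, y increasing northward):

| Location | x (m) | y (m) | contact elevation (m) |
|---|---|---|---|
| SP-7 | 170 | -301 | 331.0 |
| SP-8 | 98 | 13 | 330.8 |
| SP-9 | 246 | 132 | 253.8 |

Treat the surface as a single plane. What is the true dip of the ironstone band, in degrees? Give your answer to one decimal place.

Let the plane be z = a·x + b·y + c.
SP-8−SP-7: −72a + 314b = −0.2;  SP-9−SP-7: 76a + 433b = −77.2.
Solving gives a = −0.43885, b = −0.10126.
Gradient magnitude |∇z| = √(a² + b²) = √(0.19259 + 0.01025) = 0.45038.
True dip = arctan(0.45038) = 24.2°, dipping toward ENE (azimuth ≈ 077°).

24.2°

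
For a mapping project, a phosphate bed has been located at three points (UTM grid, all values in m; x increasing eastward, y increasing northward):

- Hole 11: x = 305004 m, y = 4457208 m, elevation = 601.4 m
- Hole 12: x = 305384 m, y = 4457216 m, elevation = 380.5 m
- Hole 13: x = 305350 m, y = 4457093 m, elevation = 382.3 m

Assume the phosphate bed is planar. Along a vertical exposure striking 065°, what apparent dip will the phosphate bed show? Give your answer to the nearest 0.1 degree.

25.1°

Let the plane be z = a·x + b·y + c.
Hole 12−Hole 11: 380a + 8b = −220.9;  Hole 13−Hole 11: 346a − 115b = −219.1.
Solving gives a = −0.58441, b = 0.14691.
Unit vector along 065° is (sin 65°, cos 65°) = (0.9063, 0.4226).
Slope in that direction = a·(0.9063) + b·(0.4226) = −0.46757.
Apparent dip = arctan|0.46757| = 25.1° (true dip is 31.1°, so apparent ≤ true as expected).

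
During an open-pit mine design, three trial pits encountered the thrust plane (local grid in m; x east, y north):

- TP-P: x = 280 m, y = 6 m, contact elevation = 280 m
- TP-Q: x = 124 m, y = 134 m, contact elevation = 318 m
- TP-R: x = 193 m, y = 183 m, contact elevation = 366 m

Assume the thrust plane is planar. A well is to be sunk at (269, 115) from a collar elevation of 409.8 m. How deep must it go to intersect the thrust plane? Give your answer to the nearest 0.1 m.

65.8 m

Let the plane be z = a·x + b·y + c.
TP-Q−TP-P: −156a + 128b = 38;  TP-R−TP-P: −87a + 177b = 86.
Solving gives a = 0.25989, b = 0.61362.
Then c = 280 − a·280 − b·6 = 203.55.
At (269, 115): z_contact = 69.91 + 70.57 + 203.55 = 344.03 m.
Depth below ground = 409.8 − 344.03 = 65.8 m.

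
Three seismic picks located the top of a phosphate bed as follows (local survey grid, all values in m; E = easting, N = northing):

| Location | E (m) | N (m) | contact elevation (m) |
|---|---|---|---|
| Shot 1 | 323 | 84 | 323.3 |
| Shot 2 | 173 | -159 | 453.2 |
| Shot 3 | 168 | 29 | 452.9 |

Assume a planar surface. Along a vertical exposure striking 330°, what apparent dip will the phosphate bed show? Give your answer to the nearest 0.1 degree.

Let the plane be z = a·E + b·N + c.
Shot 2−Shot 1: −150a − 243b = 129.9;  Shot 3−Shot 1: −155a − 55b = 129.6.
Solving gives a = −0.82775, b = −0.02361.
Unit vector along 330° is (sin 330°, cos 330°) = (-0.5000, 0.8660).
Slope in that direction = a·(-0.5000) + b·(0.8660) = 0.39343.
Apparent dip = arctan|0.39343| = 21.5° (true dip is 39.6°, so apparent ≤ true as expected).

21.5°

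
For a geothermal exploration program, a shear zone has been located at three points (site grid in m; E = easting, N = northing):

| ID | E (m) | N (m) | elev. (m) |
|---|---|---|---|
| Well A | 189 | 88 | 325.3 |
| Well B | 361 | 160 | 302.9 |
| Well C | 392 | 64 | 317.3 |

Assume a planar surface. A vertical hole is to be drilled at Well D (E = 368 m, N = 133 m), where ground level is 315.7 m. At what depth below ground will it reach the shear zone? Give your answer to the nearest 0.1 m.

Let the plane be z = a·E + b·N + c.
Well B−Well A: 172a + 72b = −22.4;  Well C−Well A: 203a − 24b = −8.
Solving gives a = −0.05941, b = −0.16918.
Then c = 325.3 − a·189 − b·88 = 351.42.
At (368, 133): z_contact = −21.86 − 22.50 + 351.42 = 307.05 m.
Depth below ground = 315.7 − 307.05 = 8.6 m.

8.6 m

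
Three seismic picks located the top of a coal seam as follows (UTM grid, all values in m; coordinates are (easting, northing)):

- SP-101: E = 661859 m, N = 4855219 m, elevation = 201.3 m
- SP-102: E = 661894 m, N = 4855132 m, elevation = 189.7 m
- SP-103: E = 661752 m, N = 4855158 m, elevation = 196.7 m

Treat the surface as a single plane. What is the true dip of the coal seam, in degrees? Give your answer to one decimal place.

7.1°

Two edge vectors: SP-101→SP-102 = (35, -87, -11.6), SP-101→SP-103 = (-107, -61, -4.6).
Normal n = (SP-101→SP-102) × (SP-101→SP-103) = (-307.4, 1402.2, -11444).
So ∂z/∂E = −n_x/n_z = −0.02686 and ∂z/∂N = −n_y/n_z = 0.12253.
Gradient magnitude |∇z| = √(a² + b²) = √(0.00072 + 0.01501) = 0.12544.
True dip = arctan(0.12544) = 7.1°, dipping toward SSE (azimuth ≈ 168°).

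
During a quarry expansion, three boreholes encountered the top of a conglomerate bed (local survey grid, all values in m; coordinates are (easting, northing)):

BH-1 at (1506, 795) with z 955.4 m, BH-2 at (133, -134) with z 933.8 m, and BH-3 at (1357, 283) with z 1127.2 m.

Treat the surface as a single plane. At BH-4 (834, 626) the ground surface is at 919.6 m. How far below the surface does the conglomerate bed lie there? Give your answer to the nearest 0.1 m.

95.8 m

Let the plane be z = a·E + b·N + c.
BH-2−BH-1: −1373a − 929b = −21.6;  BH-3−BH-1: −149a − 512b = 171.8.
Solving gives a = 0.302294, b = −0.423519.
Then c = 955.4 − a·1506 − b·795 = 836.84.
At (834, 626): z_contact = 252.11 − 265.12 + 836.84 = 823.83 m.
Depth below ground = 919.6 − 823.83 = 95.8 m.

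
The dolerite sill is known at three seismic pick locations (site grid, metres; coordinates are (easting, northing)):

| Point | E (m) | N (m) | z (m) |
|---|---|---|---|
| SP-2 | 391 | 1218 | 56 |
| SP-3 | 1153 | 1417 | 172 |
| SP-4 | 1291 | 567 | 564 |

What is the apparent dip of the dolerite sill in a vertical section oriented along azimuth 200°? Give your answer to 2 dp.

Two edge vectors: SP-2→SP-3 = (762, 199, 116), SP-2→SP-4 = (900, -651, 508).
Normal n = (SP-2→SP-3) × (SP-2→SP-4) = (176608, -282696, -675162).
So ∂z/∂E = −n_x/n_z = 0.26158 and ∂z/∂N = −n_y/n_z = −0.41871.
Unit vector along 200° is (sin 200°, cos 200°) = (-0.3420, -0.9397).
Slope in that direction = a·(-0.3420) + b·(-0.9397) = 0.30399.
Apparent dip = arctan|0.30399| = 16.91° (true dip is 26.3°, so apparent ≤ true as expected).

16.91°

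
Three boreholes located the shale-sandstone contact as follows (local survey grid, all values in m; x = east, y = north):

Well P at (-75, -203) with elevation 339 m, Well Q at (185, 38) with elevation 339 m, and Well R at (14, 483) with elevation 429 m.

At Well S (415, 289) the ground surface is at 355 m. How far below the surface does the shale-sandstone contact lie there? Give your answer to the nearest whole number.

Two edge vectors: Well P→Well Q = (260, 241, 0), Well P→Well R = (89, 686, 90).
Normal n = (Well P→Well Q) × (Well P→Well R) = (21690, -23400, 156911).
So ∂z/∂x = −n_x/n_z = −0.13823 and ∂z/∂y = −n_y/n_z = 0.14913.
Intercept c from Well P: 339 − 10.37 + 30.27 = 358.91.
At (415, 289): z_contact = −57.4 + 43.1 + 358.91 = 344.6 m.
Depth below ground = 355 − 344.6 = 10 m.

10 m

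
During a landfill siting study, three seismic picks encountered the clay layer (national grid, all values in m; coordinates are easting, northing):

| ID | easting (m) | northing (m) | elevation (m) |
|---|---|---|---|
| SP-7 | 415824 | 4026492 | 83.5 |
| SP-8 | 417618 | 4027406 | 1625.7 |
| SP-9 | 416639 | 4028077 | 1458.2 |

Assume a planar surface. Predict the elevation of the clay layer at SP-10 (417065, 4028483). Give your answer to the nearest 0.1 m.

1933.3 m

Let the plane be z = a·easting + b·northing + c.
SP-8−SP-7: 1794a + 914b = 1542.2;  SP-9−SP-7: 815a + 1585b = 1374.7.
Solving gives a = 0.566054761, b = 0.576255754.
Then c = 83.5 − a·415824 − b·4026492 = −2555584.84.
At (417065, 4028483): z = 236081.6 + 2321436.5 − 2555584.84 = 1933.3 m.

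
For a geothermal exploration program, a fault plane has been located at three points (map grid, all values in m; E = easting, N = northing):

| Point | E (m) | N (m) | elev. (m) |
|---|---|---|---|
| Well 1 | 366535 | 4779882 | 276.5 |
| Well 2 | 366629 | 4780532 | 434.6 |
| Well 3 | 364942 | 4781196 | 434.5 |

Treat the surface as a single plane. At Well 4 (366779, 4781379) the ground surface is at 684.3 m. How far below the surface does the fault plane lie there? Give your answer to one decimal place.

41.2 m

Two edge vectors: Well 1→Well 2 = (94, 650, 158.1), Well 1→Well 3 = (-1593, 1314, 158).
Normal n = (Well 1→Well 2) × (Well 1→Well 3) = (-105043.4, -266705.3, 1158966).
So ∂z/∂E = −n_x/n_z = 0.090635446 and ∂z/∂N = −n_y/n_z = 0.230123489.
Intercept c from Well 1: 276.5 − 33221.06 − 1099963.12 = −1132907.69.
At (366779, 4781379): z_contact = 33243.18 + 1100307.62 − 1132907.69 = 643.11 m.
Depth below ground = 684.3 − 643.11 = 41.2 m.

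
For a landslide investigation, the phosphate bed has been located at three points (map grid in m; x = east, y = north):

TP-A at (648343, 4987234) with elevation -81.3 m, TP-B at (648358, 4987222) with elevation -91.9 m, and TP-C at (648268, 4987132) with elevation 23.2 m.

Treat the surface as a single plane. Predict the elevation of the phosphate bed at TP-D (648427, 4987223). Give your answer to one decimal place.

-158.5 m

Two edge vectors: TP-A→TP-B = (15, -12, -10.6), TP-A→TP-C = (-75, -102, 104.5).
Normal n = (TP-A→TP-B) × (TP-A→TP-C) = (-2335.2, -772.5, -2430).
So ∂z/∂x = −n_x/n_z = −0.960987654 and ∂z/∂y = −n_y/n_z = −0.317901235.
Intercept c from TP-A: -81.3 + 623049.62 + 1585447.85 = 2208416.16.
At (648427, 4987223): z = −623130.3 − 1585444.3 + 2208416.16 = -158.5 m.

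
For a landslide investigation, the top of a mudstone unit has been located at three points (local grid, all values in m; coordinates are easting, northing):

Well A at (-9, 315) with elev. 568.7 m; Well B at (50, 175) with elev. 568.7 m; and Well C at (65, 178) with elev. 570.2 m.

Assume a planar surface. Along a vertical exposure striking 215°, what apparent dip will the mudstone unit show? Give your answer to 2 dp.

4.84°

Let the plane be z = a·easting + b·northing + c.
Well B−Well A: 59a − 140b = 0;  Well C−Well A: 74a − 137b = 1.5.
Solving gives a = 0.09223, b = 0.03887.
Unit vector along 215° is (sin 215°, cos 215°) = (-0.5736, -0.8192).
Slope in that direction = a·(-0.5736) + b·(-0.8192) = −0.08474.
Apparent dip = arctan|0.08474| = 4.84° (true dip is 5.7°, so apparent ≤ true as expected).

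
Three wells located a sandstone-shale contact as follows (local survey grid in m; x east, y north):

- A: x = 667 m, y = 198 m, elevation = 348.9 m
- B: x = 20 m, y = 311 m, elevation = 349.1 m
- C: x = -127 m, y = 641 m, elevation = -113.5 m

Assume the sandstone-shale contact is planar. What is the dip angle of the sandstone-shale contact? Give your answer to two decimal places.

Two edge vectors: A→B = (-647, 113, 0.2), A→C = (-794, 443, -462.4).
Normal n = (A→B) × (A→C) = (-52339.8, -299331.6, -196899).
So ∂z/∂x = −n_x/n_z = −0.26582 and ∂z/∂y = −n_y/n_z = −1.52023.
Gradient magnitude |∇z| = √(a² + b²) = √(0.07066 + 2.31110) = 1.54329.
True dip = arctan(1.54329) = 57.06°, dipping toward N (azimuth ≈ 010°).

57.06°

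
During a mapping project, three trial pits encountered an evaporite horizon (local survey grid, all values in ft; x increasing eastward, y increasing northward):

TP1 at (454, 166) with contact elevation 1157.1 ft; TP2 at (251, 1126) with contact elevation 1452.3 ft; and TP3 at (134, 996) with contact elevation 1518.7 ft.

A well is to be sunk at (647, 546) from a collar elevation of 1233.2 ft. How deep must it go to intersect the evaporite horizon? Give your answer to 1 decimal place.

Two edge vectors: TP1→TP2 = (-203, 960, 295.2), TP1→TP3 = (-320, 830, 361.6).
Normal n = (TP1→TP2) × (TP1→TP3) = (102120, -21059.2, 138710).
So ∂z/∂x = −n_x/n_z = −0.736212 and ∂z/∂y = −n_y/n_z = 0.151822.
Intercept c from TP1: 1157.1 + 334.24 − 25.20 = 1466.14.
At (647, 546): z_contact = −476.33 + 82.89 + 1466.14 = 1072.70 ft.
Depth below ground = 1233.2 − 1072.70 = 160.5 ft.

160.5 ft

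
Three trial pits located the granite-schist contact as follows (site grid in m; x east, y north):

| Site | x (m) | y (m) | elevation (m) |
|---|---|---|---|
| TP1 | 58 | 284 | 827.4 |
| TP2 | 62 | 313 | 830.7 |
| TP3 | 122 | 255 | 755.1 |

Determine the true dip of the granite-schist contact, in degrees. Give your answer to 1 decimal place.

46.3°

Two edge vectors: TP1→TP2 = (4, 29, 3.3), TP1→TP3 = (64, -29, -72.3).
Normal n = (TP1→TP2) × (TP1→TP3) = (-2001, 500.4, -1972).
So ∂z/∂x = −n_x/n_z = −1.01471 and ∂z/∂y = −n_y/n_z = 0.25375.
Gradient magnitude |∇z| = √(a² + b²) = √(1.02963 + 0.06439) = 1.04595.
True dip = arctan(1.04595) = 46.3°, dipping toward ESE (azimuth ≈ 104°).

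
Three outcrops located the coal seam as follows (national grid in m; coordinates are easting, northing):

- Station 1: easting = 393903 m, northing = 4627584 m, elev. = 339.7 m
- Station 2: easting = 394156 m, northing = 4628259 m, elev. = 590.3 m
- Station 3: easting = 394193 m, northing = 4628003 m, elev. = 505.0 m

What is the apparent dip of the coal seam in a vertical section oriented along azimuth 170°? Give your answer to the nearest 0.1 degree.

Two edge vectors: Station 1→Station 2 = (253, 675, 250.6), Station 1→Station 3 = (290, 419, 165.3).
Normal n = (Station 1→Station 2) × (Station 1→Station 3) = (6576.1, 30853.1, -89743).
So ∂z/∂easting = −n_x/n_z = 0.07328 and ∂z/∂northing = −n_y/n_z = 0.34379.
Unit vector along 170° is (sin 170°, cos 170°) = (0.1736, -0.9848).
Slope in that direction = a·(0.1736) + b·(-0.9848) = −0.32585.
Apparent dip = arctan|0.32585| = 18.0° (true dip is 19.4°, so apparent ≤ true as expected).

18.0°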